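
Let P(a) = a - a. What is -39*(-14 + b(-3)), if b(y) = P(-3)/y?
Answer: 546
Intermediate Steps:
P(a) = 0
b(y) = 0 (b(y) = 0/y = 0)
-39*(-14 + b(-3)) = -39*(-14 + 0) = -39*(-14) = 546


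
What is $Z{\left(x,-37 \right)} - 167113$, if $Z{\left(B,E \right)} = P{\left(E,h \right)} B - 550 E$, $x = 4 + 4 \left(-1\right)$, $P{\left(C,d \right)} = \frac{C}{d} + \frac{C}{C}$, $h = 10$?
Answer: $-146763$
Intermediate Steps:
$P{\left(C,d \right)} = 1 + \frac{C}{d}$ ($P{\left(C,d \right)} = \frac{C}{d} + 1 = 1 + \frac{C}{d}$)
$x = 0$ ($x = 4 - 4 = 0$)
$Z{\left(B,E \right)} = - 550 E + B \left(1 + \frac{E}{10}\right)$ ($Z{\left(B,E \right)} = \frac{E + 10}{10} B - 550 E = \frac{10 + E}{10} B - 550 E = \left(1 + \frac{E}{10}\right) B - 550 E = B \left(1 + \frac{E}{10}\right) - 550 E = - 550 E + B \left(1 + \frac{E}{10}\right)$)
$Z{\left(x,-37 \right)} - 167113 = \left(\left(-550\right) \left(-37\right) + \frac{1}{10} \cdot 0 \left(10 - 37\right)\right) - 167113 = \left(20350 + \frac{1}{10} \cdot 0 \left(-27\right)\right) - 167113 = \left(20350 + 0\right) - 167113 = 20350 - 167113 = -146763$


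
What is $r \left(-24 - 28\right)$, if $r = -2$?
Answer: $104$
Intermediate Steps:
$r \left(-24 - 28\right) = - 2 \left(-24 - 28\right) = \left(-2\right) \left(-52\right) = 104$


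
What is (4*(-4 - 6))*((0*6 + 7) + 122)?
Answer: -5160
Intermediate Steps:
(4*(-4 - 6))*((0*6 + 7) + 122) = (4*(-10))*((0 + 7) + 122) = -40*(7 + 122) = -40*129 = -5160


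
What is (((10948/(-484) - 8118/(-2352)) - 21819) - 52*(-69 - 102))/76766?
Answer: -614062655/3641164912 ≈ -0.16864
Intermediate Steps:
(((10948/(-484) - 8118/(-2352)) - 21819) - 52*(-69 - 102))/76766 = (((10948*(-1/484) - 8118*(-1/2352)) - 21819) - 52*(-171))*(1/76766) = (((-2737/121 + 1353/392) - 21819) - 1*(-8892))*(1/76766) = ((-909191/47432 - 21819) + 8892)*(1/76766) = (-1035827999/47432 + 8892)*(1/76766) = -614062655/47432*1/76766 = -614062655/3641164912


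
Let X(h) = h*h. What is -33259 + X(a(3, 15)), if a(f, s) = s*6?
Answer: -25159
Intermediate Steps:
a(f, s) = 6*s
X(h) = h²
-33259 + X(a(3, 15)) = -33259 + (6*15)² = -33259 + 90² = -33259 + 8100 = -25159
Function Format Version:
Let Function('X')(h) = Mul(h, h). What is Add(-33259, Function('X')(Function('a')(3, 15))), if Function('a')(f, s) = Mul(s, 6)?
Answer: -25159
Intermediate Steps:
Function('a')(f, s) = Mul(6, s)
Function('X')(h) = Pow(h, 2)
Add(-33259, Function('X')(Function('a')(3, 15))) = Add(-33259, Pow(Mul(6, 15), 2)) = Add(-33259, Pow(90, 2)) = Add(-33259, 8100) = -25159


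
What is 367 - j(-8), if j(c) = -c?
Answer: 359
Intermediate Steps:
367 - j(-8) = 367 - (-1)*(-8) = 367 - 1*8 = 367 - 8 = 359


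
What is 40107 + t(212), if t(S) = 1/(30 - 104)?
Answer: 2967917/74 ≈ 40107.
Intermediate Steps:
t(S) = -1/74 (t(S) = 1/(-74) = -1/74)
40107 + t(212) = 40107 - 1/74 = 2967917/74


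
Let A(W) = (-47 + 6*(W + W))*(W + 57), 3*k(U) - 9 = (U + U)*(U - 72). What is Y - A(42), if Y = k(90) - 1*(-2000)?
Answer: -42160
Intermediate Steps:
k(U) = 3 + 2*U*(-72 + U)/3 (k(U) = 3 + ((U + U)*(U - 72))/3 = 3 + ((2*U)*(-72 + U))/3 = 3 + (2*U*(-72 + U))/3 = 3 + 2*U*(-72 + U)/3)
A(W) = (-47 + 12*W)*(57 + W) (A(W) = (-47 + 6*(2*W))*(57 + W) = (-47 + 12*W)*(57 + W))
Y = 3083 (Y = (3 - 48*90 + (2/3)*90**2) - 1*(-2000) = (3 - 4320 + (2/3)*8100) + 2000 = (3 - 4320 + 5400) + 2000 = 1083 + 2000 = 3083)
Y - A(42) = 3083 - (-2679 + 12*42**2 + 637*42) = 3083 - (-2679 + 12*1764 + 26754) = 3083 - (-2679 + 21168 + 26754) = 3083 - 1*45243 = 3083 - 45243 = -42160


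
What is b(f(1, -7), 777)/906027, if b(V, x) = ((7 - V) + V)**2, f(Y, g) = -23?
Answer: 49/906027 ≈ 5.4082e-5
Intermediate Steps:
b(V, x) = 49 (b(V, x) = 7**2 = 49)
b(f(1, -7), 777)/906027 = 49/906027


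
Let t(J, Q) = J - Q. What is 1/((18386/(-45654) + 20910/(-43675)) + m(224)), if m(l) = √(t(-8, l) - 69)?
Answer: -35046133955063805/11998022294471321686 - 39757905423884025*I*√301/11998022294471321686 ≈ -0.002921 - 0.057491*I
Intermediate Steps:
m(l) = √(-77 - l) (m(l) = √((-8 - l) - 69) = √(-77 - l))
1/((18386/(-45654) + 20910/(-43675)) + m(224)) = 1/((18386/(-45654) + 20910/(-43675)) + √(-77 - 1*224)) = 1/((18386*(-1/45654) + 20910*(-1/43675)) + √(-77 - 224)) = 1/((-9193/22827 - 4182/8735) + √(-301)) = 1/(-175763369/199393845 + I*√301)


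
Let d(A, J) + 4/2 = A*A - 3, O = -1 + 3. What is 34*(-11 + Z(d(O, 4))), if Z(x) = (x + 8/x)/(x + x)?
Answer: -221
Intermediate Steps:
O = 2
d(A, J) = -5 + A**2 (d(A, J) = -2 + (A*A - 3) = -2 + (A**2 - 3) = -2 + (-3 + A**2) = -5 + A**2)
Z(x) = (x + 8/x)/(2*x) (Z(x) = (x + 8/x)/((2*x)) = (x + 8/x)*(1/(2*x)) = (x + 8/x)/(2*x))
34*(-11 + Z(d(O, 4))) = 34*(-11 + (1/2 + 4/(-5 + 2**2)**2)) = 34*(-11 + (1/2 + 4/(-5 + 4)**2)) = 34*(-11 + (1/2 + 4/(-1)**2)) = 34*(-11 + (1/2 + 4*1)) = 34*(-11 + (1/2 + 4)) = 34*(-11 + 9/2) = 34*(-13/2) = -221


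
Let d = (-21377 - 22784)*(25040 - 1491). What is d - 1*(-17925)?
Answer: -1039929464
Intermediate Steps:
d = -1039947389 (d = -44161*23549 = -1039947389)
d - 1*(-17925) = -1039947389 - 1*(-17925) = -1039947389 + 17925 = -1039929464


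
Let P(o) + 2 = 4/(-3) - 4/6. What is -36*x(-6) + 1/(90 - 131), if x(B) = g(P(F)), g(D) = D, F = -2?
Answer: 5903/41 ≈ 143.98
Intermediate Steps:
P(o) = -4 (P(o) = -2 + (4/(-3) - 4/6) = -2 + (4*(-⅓) - 4*⅙) = -2 + (-4/3 - ⅔) = -2 - 2 = -4)
x(B) = -4
-36*x(-6) + 1/(90 - 131) = -36*(-4) + 1/(90 - 131) = 144 + 1/(-41) = 144 - 1/41 = 5903/41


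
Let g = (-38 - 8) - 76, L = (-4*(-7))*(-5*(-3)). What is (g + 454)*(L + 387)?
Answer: 267924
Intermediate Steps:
L = 420 (L = 28*15 = 420)
g = -122 (g = -46 - 76 = -122)
(g + 454)*(L + 387) = (-122 + 454)*(420 + 387) = 332*807 = 267924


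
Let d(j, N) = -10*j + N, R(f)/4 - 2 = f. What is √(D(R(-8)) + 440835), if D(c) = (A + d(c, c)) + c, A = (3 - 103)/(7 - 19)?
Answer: √3969318/3 ≈ 664.10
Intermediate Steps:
A = 25/3 (A = -100/(-12) = -100*(-1/12) = 25/3 ≈ 8.3333)
R(f) = 8 + 4*f
d(j, N) = N - 10*j
D(c) = 25/3 - 8*c (D(c) = (25/3 + (c - 10*c)) + c = (25/3 - 9*c) + c = 25/3 - 8*c)
√(D(R(-8)) + 440835) = √((25/3 - 8*(8 + 4*(-8))) + 440835) = √((25/3 - 8*(8 - 32)) + 440835) = √((25/3 - 8*(-24)) + 440835) = √((25/3 + 192) + 440835) = √(601/3 + 440835) = √(1323106/3) = √3969318/3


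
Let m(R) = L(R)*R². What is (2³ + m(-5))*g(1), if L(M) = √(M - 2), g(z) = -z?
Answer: -8 - 25*I*√7 ≈ -8.0 - 66.144*I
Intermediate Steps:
L(M) = √(-2 + M)
m(R) = R²*√(-2 + R) (m(R) = √(-2 + R)*R² = R²*√(-2 + R))
(2³ + m(-5))*g(1) = (2³ + (-5)²*√(-2 - 5))*(-1*1) = (8 + 25*√(-7))*(-1) = (8 + 25*(I*√7))*(-1) = (8 + 25*I*√7)*(-1) = -8 - 25*I*√7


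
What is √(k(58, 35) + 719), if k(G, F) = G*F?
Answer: √2749 ≈ 52.431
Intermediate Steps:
k(G, F) = F*G
√(k(58, 35) + 719) = √(35*58 + 719) = √(2030 + 719) = √2749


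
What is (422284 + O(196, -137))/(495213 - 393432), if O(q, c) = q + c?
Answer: 46927/11309 ≈ 4.1495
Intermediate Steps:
O(q, c) = c + q
(422284 + O(196, -137))/(495213 - 393432) = (422284 + (-137 + 196))/(495213 - 393432) = (422284 + 59)/101781 = 422343*(1/101781) = 46927/11309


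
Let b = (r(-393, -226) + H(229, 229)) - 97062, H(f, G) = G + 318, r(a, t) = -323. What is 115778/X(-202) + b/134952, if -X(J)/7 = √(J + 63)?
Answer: -48419/67476 + 115778*I*√139/973 ≈ -0.71757 + 1402.9*I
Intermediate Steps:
H(f, G) = 318 + G
X(J) = -7*√(63 + J) (X(J) = -7*√(J + 63) = -7*√(63 + J))
b = -96838 (b = (-323 + (318 + 229)) - 97062 = (-323 + 547) - 97062 = 224 - 97062 = -96838)
115778/X(-202) + b/134952 = 115778/((-7*√(63 - 202))) - 96838/134952 = 115778/((-7*I*√139)) - 96838*1/134952 = 115778/((-7*I*√139)) - 48419/67476 = 115778*(I*√139/973) - 48419/67476 = 115778*I*√139/973 - 48419/67476 = -48419/67476 + 115778*I*√139/973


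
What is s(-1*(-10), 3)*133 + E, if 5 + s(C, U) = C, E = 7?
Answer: 672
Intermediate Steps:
s(C, U) = -5 + C
s(-1*(-10), 3)*133 + E = (-5 - 1*(-10))*133 + 7 = (-5 + 10)*133 + 7 = 5*133 + 7 = 665 + 7 = 672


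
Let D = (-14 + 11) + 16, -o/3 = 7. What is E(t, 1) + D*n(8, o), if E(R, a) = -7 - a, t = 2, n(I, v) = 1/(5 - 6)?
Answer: -21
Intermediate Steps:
o = -21 (o = -3*7 = -21)
n(I, v) = -1 (n(I, v) = 1/(-1) = -1)
D = 13 (D = -3 + 16 = 13)
E(t, 1) + D*n(8, o) = (-7 - 1*1) + 13*(-1) = (-7 - 1) - 13 = -8 - 13 = -21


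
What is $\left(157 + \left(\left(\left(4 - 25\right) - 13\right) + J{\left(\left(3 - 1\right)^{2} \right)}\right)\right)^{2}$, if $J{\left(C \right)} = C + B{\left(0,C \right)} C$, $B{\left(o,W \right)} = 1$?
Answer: $17161$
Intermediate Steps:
$J{\left(C \right)} = 2 C$ ($J{\left(C \right)} = C + 1 C = C + C = 2 C$)
$\left(157 + \left(\left(\left(4 - 25\right) - 13\right) + J{\left(\left(3 - 1\right)^{2} \right)}\right)\right)^{2} = \left(157 + \left(\left(\left(4 - 25\right) - 13\right) + 2 \left(3 - 1\right)^{2}\right)\right)^{2} = \left(157 + \left(\left(\left(4 - 25\right) - 13\right) + 2 \cdot 2^{2}\right)\right)^{2} = \left(157 + \left(\left(-21 - 13\right) + 2 \cdot 4\right)\right)^{2} = \left(157 + \left(-34 + 8\right)\right)^{2} = \left(157 - 26\right)^{2} = 131^{2} = 17161$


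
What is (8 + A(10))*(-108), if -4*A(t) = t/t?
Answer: -837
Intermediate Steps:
A(t) = -1/4 (A(t) = -t/(4*t) = -1/4*1 = -1/4)
(8 + A(10))*(-108) = (8 - 1/4)*(-108) = (31/4)*(-108) = -837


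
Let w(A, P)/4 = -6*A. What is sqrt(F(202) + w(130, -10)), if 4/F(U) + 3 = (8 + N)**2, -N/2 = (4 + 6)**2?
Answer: 2*I*sqrt(1059811953519)/36861 ≈ 55.857*I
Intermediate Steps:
w(A, P) = -24*A (w(A, P) = 4*(-6*A) = -24*A)
N = -200 (N = -2*(4 + 6)**2 = -2*10**2 = -2*100 = -200)
F(U) = 4/36861 (F(U) = 4/(-3 + (8 - 200)**2) = 4/(-3 + (-192)**2) = 4/(-3 + 36864) = 4/36861)
sqrt(F(202) + w(130, -10)) = sqrt(4/36861 - 24*130) = sqrt(4/36861 - 3120) = sqrt(-115006316/36861) = 2*I*sqrt(1059811953519)/36861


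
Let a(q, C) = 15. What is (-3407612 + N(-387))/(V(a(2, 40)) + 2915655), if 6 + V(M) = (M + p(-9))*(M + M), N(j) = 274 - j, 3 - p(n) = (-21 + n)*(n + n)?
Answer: -3406951/2899989 ≈ -1.1748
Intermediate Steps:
p(n) = 3 - 2*n*(-21 + n) (p(n) = 3 - (-21 + n)*(n + n) = 3 - (-21 + n)*2*n = 3 - 2*n*(-21 + n))
V(M) = -6 + 2*M*(-537 + M) (V(M) = -6 + (M + (3 - 2*(-9)² + 42*(-9)))*(M + M) = -6 + (M + (3 - 2*81 - 378))*(2*M) = -6 + (M + (3 - 162 - 378))*(2*M) = -6 + (M - 537)*(2*M) = -6 + (-537 + M)*(2*M) = -6 + 2*M*(-537 + M))
(-3407612 + N(-387))/(V(a(2, 40)) + 2915655) = (-3407612 + (274 - 1*(-387)))/((-6 - 1074*15 + 2*15²) + 2915655) = (-3407612 + (274 + 387))/((-6 - 16110 + 2*225) + 2915655) = (-3407612 + 661)/((-6 - 16110 + 450) + 2915655) = -3406951/(-15666 + 2915655) = -3406951/2899989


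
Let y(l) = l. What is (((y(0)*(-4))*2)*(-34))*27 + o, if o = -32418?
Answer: -32418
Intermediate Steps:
(((y(0)*(-4))*2)*(-34))*27 + o = (((0*(-4))*2)*(-34))*27 - 32418 = ((0*2)*(-34))*27 - 32418 = (0*(-34))*27 - 32418 = 0*27 - 32418 = 0 - 32418 = -32418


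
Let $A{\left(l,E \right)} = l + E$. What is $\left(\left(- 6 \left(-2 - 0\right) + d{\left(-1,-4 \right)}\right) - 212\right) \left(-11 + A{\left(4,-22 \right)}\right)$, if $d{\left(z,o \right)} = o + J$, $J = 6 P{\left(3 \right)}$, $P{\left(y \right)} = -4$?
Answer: $6612$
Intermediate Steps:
$A{\left(l,E \right)} = E + l$
$J = -24$ ($J = 6 \left(-4\right) = -24$)
$d{\left(z,o \right)} = -24 + o$ ($d{\left(z,o \right)} = o - 24 = -24 + o$)
$\left(\left(- 6 \left(-2 - 0\right) + d{\left(-1,-4 \right)}\right) - 212\right) \left(-11 + A{\left(4,-22 \right)}\right) = \left(\left(- 6 \left(-2 - 0\right) - 28\right) - 212\right) \left(-11 + \left(-22 + 4\right)\right) = \left(\left(- 6 \left(-2 + 0\right) - 28\right) - 212\right) \left(-11 - 18\right) = \left(\left(\left(-6\right) \left(-2\right) - 28\right) - 212\right) \left(-29\right) = \left(\left(12 - 28\right) - 212\right) \left(-29\right) = \left(-16 - 212\right) \left(-29\right) = \left(-228\right) \left(-29\right) = 6612$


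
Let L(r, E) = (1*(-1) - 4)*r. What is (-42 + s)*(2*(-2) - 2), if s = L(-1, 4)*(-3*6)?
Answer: 792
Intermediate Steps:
L(r, E) = -5*r (L(r, E) = (-1 - 4)*r = -5*r)
s = -90 (s = (-5*(-1))*(-3*6) = 5*(-18) = -90)
(-42 + s)*(2*(-2) - 2) = (-42 - 90)*(2*(-2) - 2) = -132*(-4 - 2) = -132*(-6) = 792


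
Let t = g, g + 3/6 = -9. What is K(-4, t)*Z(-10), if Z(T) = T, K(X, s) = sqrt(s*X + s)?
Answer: -5*sqrt(114) ≈ -53.385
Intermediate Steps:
g = -19/2 (g = -1/2 - 9 = -19/2 ≈ -9.5000)
t = -19/2 ≈ -9.5000
K(X, s) = sqrt(s + X*s) (K(X, s) = sqrt(X*s + s) = sqrt(s + X*s))
K(-4, t)*Z(-10) = sqrt(-19*(1 - 4)/2)*(-10) = sqrt(-19/2*(-3))*(-10) = sqrt(57/2)*(-10) = (sqrt(114)/2)*(-10) = -5*sqrt(114)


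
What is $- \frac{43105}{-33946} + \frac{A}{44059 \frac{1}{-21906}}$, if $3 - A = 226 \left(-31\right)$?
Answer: $- \frac{5210140958489}{1495626814} \approx -3483.6$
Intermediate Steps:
$A = 7009$ ($A = 3 - 226 \left(-31\right) = 3 - -7006 = 3 + 7006 = 7009$)
$- \frac{43105}{-33946} + \frac{A}{44059 \frac{1}{-21906}} = - \frac{43105}{-33946} + \frac{7009}{44059 \frac{1}{-21906}} = \left(-43105\right) \left(- \frac{1}{33946}\right) + \frac{7009}{44059 \left(- \frac{1}{21906}\right)} = \frac{43105}{33946} + \frac{7009}{- \frac{44059}{21906}} = \frac{43105}{33946} + 7009 \left(- \frac{21906}{44059}\right) = \frac{43105}{33946} - \frac{153539154}{44059} = - \frac{5210140958489}{1495626814}$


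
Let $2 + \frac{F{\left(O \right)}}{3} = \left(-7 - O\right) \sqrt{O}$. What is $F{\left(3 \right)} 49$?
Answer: $-294 - 1470 \sqrt{3} \approx -2840.1$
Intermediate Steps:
$F{\left(O \right)} = -6 + 3 \sqrt{O} \left(-7 - O\right)$ ($F{\left(O \right)} = -6 + 3 \left(-7 - O\right) \sqrt{O} = -6 + 3 \sqrt{O} \left(-7 - O\right)$)
$F{\left(3 \right)} 49 = \left(-6 - 21 \sqrt{3} - 3 \cdot 3^{\frac{3}{2}}\right) 49 = \left(-6 - 21 \sqrt{3} - 3 \cdot 3 \sqrt{3}\right) 49 = \left(-6 - 21 \sqrt{3} - 9 \sqrt{3}\right) 49 = \left(-6 - 30 \sqrt{3}\right) 49 = -294 - 1470 \sqrt{3}$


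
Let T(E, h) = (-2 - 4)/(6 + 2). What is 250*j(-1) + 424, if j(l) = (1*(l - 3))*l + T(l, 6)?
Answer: 2473/2 ≈ 1236.5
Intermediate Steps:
T(E, h) = -¾ (T(E, h) = -6/8 = -6*⅛ = -¾)
j(l) = -¾ + l*(-3 + l) (j(l) = (1*(l - 3))*l - ¾ = (1*(-3 + l))*l - ¾ = (-3 + l)*l - ¾ = l*(-3 + l) - ¾ = -¾ + l*(-3 + l))
250*j(-1) + 424 = 250*(-¾ + (-1)² - 3*(-1)) + 424 = 250*(-¾ + 1 + 3) + 424 = 250*(13/4) + 424 = 1625/2 + 424 = 2473/2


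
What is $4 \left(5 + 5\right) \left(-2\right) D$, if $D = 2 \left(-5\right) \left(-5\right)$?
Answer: $-4000$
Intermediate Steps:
$D = 50$ ($D = \left(-10\right) \left(-5\right) = 50$)
$4 \left(5 + 5\right) \left(-2\right) D = 4 \left(5 + 5\right) \left(-2\right) 50 = 4 \cdot 10 \left(-2\right) 50 = 40 \left(-2\right) 50 = \left(-80\right) 50 = -4000$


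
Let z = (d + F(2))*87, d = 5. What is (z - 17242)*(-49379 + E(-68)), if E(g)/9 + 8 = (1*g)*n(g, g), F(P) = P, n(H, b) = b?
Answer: 130319555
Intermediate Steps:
E(g) = -72 + 9*g² (E(g) = -72 + 9*((1*g)*g) = -72 + 9*(g*g) = -72 + 9*g²)
z = 609 (z = (5 + 2)*87 = 7*87 = 609)
(z - 17242)*(-49379 + E(-68)) = (609 - 17242)*(-49379 + (-72 + 9*(-68)²)) = -16633*(-49379 + (-72 + 9*4624)) = -16633*(-49379 + (-72 + 41616)) = -16633*(-49379 + 41544) = -16633*(-7835) = 130319555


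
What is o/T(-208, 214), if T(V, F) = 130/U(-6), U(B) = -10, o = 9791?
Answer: -9791/13 ≈ -753.15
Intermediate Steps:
T(V, F) = -13 (T(V, F) = 130/(-10) = 130*(-1/10) = -13)
o/T(-208, 214) = 9791/(-13) = 9791*(-1/13) = -9791/13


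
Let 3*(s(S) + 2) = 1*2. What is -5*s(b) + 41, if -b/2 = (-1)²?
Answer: 143/3 ≈ 47.667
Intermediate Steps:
b = -2 (b = -2*(-1)² = -2*1 = -2)
s(S) = -4/3 (s(S) = -2 + (1*2)/3 = -2 + (⅓)*2 = -2 + ⅔ = -4/3)
-5*s(b) + 41 = -5*(-4/3) + 41 = 20/3 + 41 = 143/3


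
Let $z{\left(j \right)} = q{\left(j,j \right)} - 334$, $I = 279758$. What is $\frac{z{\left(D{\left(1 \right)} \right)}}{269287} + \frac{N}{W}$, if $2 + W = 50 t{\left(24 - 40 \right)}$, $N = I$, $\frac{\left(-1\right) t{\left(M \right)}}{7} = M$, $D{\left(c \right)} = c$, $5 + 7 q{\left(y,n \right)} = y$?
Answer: $\frac{263666618653}{5276140191} \approx 49.973$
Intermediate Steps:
$q{\left(y,n \right)} = - \frac{5}{7} + \frac{y}{7}$
$t{\left(M \right)} = - 7 M$
$z{\left(j \right)} = - \frac{2343}{7} + \frac{j}{7}$ ($z{\left(j \right)} = \left(- \frac{5}{7} + \frac{j}{7}\right) - 334 = - \frac{2343}{7} + \frac{j}{7}$)
$N = 279758$
$W = 5598$ ($W = -2 + 50 \left(- 7 \left(24 - 40\right)\right) = -2 + 50 \left(\left(-7\right) \left(-16\right)\right) = -2 + 50 \cdot 112 = -2 + 5600 = 5598$)
$\frac{z{\left(D{\left(1 \right)} \right)}}{269287} + \frac{N}{W} = \frac{- \frac{2343}{7} + \frac{1}{7} \cdot 1}{269287} + \frac{279758}{5598} = \left(- \frac{2343}{7} + \frac{1}{7}\right) \frac{1}{269287} + 279758 \cdot \frac{1}{5598} = \left(- \frac{2342}{7}\right) \frac{1}{269287} + \frac{139879}{2799} = - \frac{2342}{1885009} + \frac{139879}{2799} = \frac{263666618653}{5276140191}$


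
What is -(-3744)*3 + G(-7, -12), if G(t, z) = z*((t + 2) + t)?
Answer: 11376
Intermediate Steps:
G(t, z) = z*(2 + 2*t) (G(t, z) = z*((2 + t) + t) = z*(2 + 2*t))
-(-3744)*3 + G(-7, -12) = -(-3744)*3 + 2*(-12)*(1 - 7) = -156*(-72) + 2*(-12)*(-6) = 11232 + 144 = 11376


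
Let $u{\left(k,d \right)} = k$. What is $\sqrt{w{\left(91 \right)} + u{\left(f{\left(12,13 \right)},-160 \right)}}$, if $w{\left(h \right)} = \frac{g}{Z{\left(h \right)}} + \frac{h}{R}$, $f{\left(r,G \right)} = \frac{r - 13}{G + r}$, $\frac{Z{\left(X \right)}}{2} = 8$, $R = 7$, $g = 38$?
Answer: $\frac{\sqrt{6134}}{20} \approx 3.916$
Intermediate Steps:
$Z{\left(X \right)} = 16$ ($Z{\left(X \right)} = 2 \cdot 8 = 16$)
$f{\left(r,G \right)} = \frac{-13 + r}{G + r}$
$w{\left(h \right)} = \frac{19}{8} + \frac{h}{7}$ ($w{\left(h \right)} = \frac{38}{16} + \frac{h}{7} = 38 \cdot \frac{1}{16} + h \frac{1}{7} = \frac{19}{8} + \frac{h}{7}$)
$\sqrt{w{\left(91 \right)} + u{\left(f{\left(12,13 \right)},-160 \right)}} = \sqrt{\left(\frac{19}{8} + \frac{1}{7} \cdot 91\right) + \frac{-13 + 12}{13 + 12}} = \sqrt{\left(\frac{19}{8} + 13\right) + \frac{1}{25} \left(-1\right)} = \sqrt{\frac{123}{8} + \frac{1}{25} \left(-1\right)} = \sqrt{\frac{123}{8} - \frac{1}{25}} = \sqrt{\frac{3067}{200}} = \frac{\sqrt{6134}}{20}$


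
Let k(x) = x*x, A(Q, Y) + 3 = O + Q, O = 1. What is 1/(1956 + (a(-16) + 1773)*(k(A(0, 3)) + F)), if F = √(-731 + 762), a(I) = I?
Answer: -8984/14986263 + 1757*√31/14986263 ≈ 5.3286e-5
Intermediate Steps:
A(Q, Y) = -2 + Q (A(Q, Y) = -3 + (1 + Q) = -2 + Q)
k(x) = x²
F = √31 ≈ 5.5678
1/(1956 + (a(-16) + 1773)*(k(A(0, 3)) + F)) = 1/(1956 + (-16 + 1773)*((-2 + 0)² + √31)) = 1/(1956 + 1757*((-2)² + √31)) = 1/(1956 + 1757*(4 + √31)) = 1/(1956 + (7028 + 1757*√31)) = 1/(8984 + 1757*√31)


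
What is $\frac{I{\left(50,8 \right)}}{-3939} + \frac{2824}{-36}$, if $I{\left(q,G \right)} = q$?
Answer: $- \frac{927128}{11817} \approx -78.457$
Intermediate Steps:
$\frac{I{\left(50,8 \right)}}{-3939} + \frac{2824}{-36} = \frac{50}{-3939} + \frac{2824}{-36} = 50 \left(- \frac{1}{3939}\right) + 2824 \left(- \frac{1}{36}\right) = - \frac{50}{3939} - \frac{706}{9} = - \frac{927128}{11817}$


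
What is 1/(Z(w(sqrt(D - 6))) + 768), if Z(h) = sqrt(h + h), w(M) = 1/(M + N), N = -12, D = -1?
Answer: 1/(768 + sqrt(2)*sqrt(-1/(12 - I*sqrt(7)))) ≈ 0.001302 + 6.8e-7*I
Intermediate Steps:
w(M) = 1/(-12 + M) (w(M) = 1/(M - 12) = 1/(-12 + M))
Z(h) = sqrt(2)*sqrt(h) (Z(h) = sqrt(2*h) = sqrt(2)*sqrt(h))
1/(Z(w(sqrt(D - 6))) + 768) = 1/(sqrt(2)*sqrt(1/(-12 + sqrt(-1 - 6))) + 768) = 1/(sqrt(2)*sqrt(1/(-12 + sqrt(-7))) + 768) = 1/(sqrt(2)*sqrt(1/(-12 + I*sqrt(7))) + 768) = 1/(sqrt(2)/sqrt(-12 + I*sqrt(7)) + 768) = 1/(768 + sqrt(2)/sqrt(-12 + I*sqrt(7)))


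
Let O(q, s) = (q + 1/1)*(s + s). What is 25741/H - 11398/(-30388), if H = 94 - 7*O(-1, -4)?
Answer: 97911115/357059 ≈ 274.22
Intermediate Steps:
O(q, s) = 2*s*(1 + q) (O(q, s) = (q + 1)*(2*s) = (1 + q)*(2*s) = 2*s*(1 + q))
H = 94 (H = 94 - 14*(-4)*(1 - 1) = 94 - 14*(-4)*0 = 94 - 7*0 = 94 + 0 = 94)
25741/H - 11398/(-30388) = 25741/94 - 11398/(-30388) = 25741*(1/94) - 11398*(-1/30388) = 25741/94 + 5699/15194 = 97911115/357059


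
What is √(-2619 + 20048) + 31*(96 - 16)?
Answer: 2480 + √17429 ≈ 2612.0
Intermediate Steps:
√(-2619 + 20048) + 31*(96 - 16) = √17429 + 31*80 = √17429 + 2480 = 2480 + √17429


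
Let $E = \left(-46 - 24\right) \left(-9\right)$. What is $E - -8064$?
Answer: $8694$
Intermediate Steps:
$E = 630$ ($E = \left(-46 - 24\right) \left(-9\right) = \left(-70\right) \left(-9\right) = 630$)
$E - -8064 = 630 - -8064 = 630 + 8064 = 8694$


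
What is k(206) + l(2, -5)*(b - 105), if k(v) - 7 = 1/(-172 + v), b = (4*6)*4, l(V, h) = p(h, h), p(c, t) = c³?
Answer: 38489/34 ≈ 1132.0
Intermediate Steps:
l(V, h) = h³
b = 96 (b = 24*4 = 96)
k(v) = 7 + 1/(-172 + v)
k(206) + l(2, -5)*(b - 105) = (-1203 + 7*206)/(-172 + 206) + (-5)³*(96 - 105) = (-1203 + 1442)/34 - 125*(-9) = (1/34)*239 + 1125 = 239/34 + 1125 = 38489/34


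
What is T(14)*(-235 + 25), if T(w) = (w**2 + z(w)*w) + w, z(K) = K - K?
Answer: -44100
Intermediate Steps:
z(K) = 0
T(w) = w + w**2 (T(w) = (w**2 + 0*w) + w = (w**2 + 0) + w = w**2 + w = w + w**2)
T(14)*(-235 + 25) = (14*(1 + 14))*(-235 + 25) = (14*15)*(-210) = 210*(-210) = -44100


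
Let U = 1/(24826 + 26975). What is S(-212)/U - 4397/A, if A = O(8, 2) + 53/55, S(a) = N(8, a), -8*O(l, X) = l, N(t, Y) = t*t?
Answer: 6872363/2 ≈ 3.4362e+6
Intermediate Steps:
N(t, Y) = t²
O(l, X) = -l/8
S(a) = 64 (S(a) = 8² = 64)
U = 1/51801 ≈ 1.9305e-5
A = -2/55 (A = -⅛*8 + 53/55 = -1 + 53*(1/55) = -1 + 53/55 = -2/55 ≈ -0.036364)
S(-212)/U - 4397/A = 64/(1/51801) - 4397/(-2/55) = 64*51801 - 4397*(-55/2) = 3315264 + 241835/2 = 6872363/2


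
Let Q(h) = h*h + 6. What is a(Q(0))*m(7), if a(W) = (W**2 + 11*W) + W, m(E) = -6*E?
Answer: -4536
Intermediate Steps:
Q(h) = 6 + h**2 (Q(h) = h**2 + 6 = 6 + h**2)
a(W) = W**2 + 12*W
a(Q(0))*m(7) = ((6 + 0**2)*(12 + (6 + 0**2)))*(-6*7) = ((6 + 0)*(12 + (6 + 0)))*(-42) = (6*(12 + 6))*(-42) = (6*18)*(-42) = 108*(-42) = -4536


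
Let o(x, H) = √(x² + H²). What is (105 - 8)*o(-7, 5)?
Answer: 97*√74 ≈ 834.43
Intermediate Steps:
o(x, H) = √(H² + x²)
(105 - 8)*o(-7, 5) = (105 - 8)*√(5² + (-7)²) = 97*√(25 + 49) = 97*√74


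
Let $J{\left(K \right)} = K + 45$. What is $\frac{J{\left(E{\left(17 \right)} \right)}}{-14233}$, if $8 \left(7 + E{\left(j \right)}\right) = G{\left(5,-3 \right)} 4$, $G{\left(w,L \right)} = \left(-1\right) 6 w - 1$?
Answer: $- \frac{45}{28466} \approx -0.0015808$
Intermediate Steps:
$G{\left(w,L \right)} = -1 - 6 w$ ($G{\left(w,L \right)} = - 6 w - 1 = -1 - 6 w$)
$E{\left(j \right)} = - \frac{45}{2}$ ($E{\left(j \right)} = -7 + \frac{\left(-1 - 30\right) 4}{8} = -7 + \frac{\left(-31\right) 4}{8} = -7 + \frac{1}{8} \left(-124\right) = -7 - \frac{31}{2} = - \frac{45}{2}$)
$J{\left(K \right)} = 45 + K$
$\frac{J{\left(E{\left(17 \right)} \right)}}{-14233} = \frac{45 - \frac{45}{2}}{-14233} = \frac{45}{2} \left(- \frac{1}{14233}\right) = - \frac{45}{28466}$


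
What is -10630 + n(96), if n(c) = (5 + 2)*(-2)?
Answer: -10644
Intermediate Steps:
n(c) = -14 (n(c) = 7*(-2) = -14)
-10630 + n(96) = -10630 - 14 = -10644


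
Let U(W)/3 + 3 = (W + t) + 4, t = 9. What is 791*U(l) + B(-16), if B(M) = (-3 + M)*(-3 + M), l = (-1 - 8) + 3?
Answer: 9853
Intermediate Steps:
l = -6 (l = -9 + 3 = -6)
B(M) = (-3 + M)**2
U(W) = 30 + 3*W (U(W) = -9 + 3*((W + 9) + 4) = -9 + 3*((9 + W) + 4) = -9 + 3*(13 + W) = -9 + (39 + 3*W) = 30 + 3*W)
791*U(l) + B(-16) = 791*(30 + 3*(-6)) + (-3 - 16)**2 = 791*(30 - 18) + (-19)**2 = 791*12 + 361 = 9492 + 361 = 9853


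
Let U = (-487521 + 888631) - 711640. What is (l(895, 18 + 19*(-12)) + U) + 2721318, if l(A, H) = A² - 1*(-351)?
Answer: 3212164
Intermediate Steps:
U = -310530 (U = 401110 - 711640 = -310530)
l(A, H) = 351 + A² (l(A, H) = A² + 351 = 351 + A²)
(l(895, 18 + 19*(-12)) + U) + 2721318 = ((351 + 895²) - 310530) + 2721318 = ((351 + 801025) - 310530) + 2721318 = (801376 - 310530) + 2721318 = 490846 + 2721318 = 3212164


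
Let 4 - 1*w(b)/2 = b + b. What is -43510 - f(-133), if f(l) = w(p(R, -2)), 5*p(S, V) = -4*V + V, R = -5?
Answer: -217566/5 ≈ -43513.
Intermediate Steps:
p(S, V) = -3*V/5 (p(S, V) = (-4*V + V)/5 = (-3*V)/5 = -3*V/5)
w(b) = 8 - 4*b (w(b) = 8 - 2*(b + b) = 8 - 4*b)
f(l) = 16/5 (f(l) = 8 - (-12)*(-2)/5 = 8 - 4*6/5 = 8 - 24/5 = 16/5)
-43510 - f(-133) = -43510 - 1*16/5 = -43510 - 16/5 = -217566/5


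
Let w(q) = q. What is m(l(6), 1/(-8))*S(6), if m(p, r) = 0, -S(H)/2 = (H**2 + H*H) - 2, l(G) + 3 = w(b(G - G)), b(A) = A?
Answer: 0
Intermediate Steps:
l(G) = -3 (l(G) = -3 + (G - G) = -3 + 0 = -3)
S(H) = 4 - 4*H**2 (S(H) = -2*((H**2 + H*H) - 2) = -2*((H**2 + H**2) - 2) = -2*(2*H**2 - 2) = -2*(-2 + 2*H**2) = 4 - 4*H**2)
m(l(6), 1/(-8))*S(6) = 0*(4 - 4*6**2) = 0*(4 - 4*36) = 0*(4 - 144) = 0*(-140) = 0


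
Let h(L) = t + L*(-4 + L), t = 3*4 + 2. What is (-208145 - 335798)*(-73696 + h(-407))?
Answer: -50910345085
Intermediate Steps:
t = 14 (t = 12 + 2 = 14)
h(L) = 14 + L*(-4 + L)
(-208145 - 335798)*(-73696 + h(-407)) = (-208145 - 335798)*(-73696 + (14 + (-407)² - 4*(-407))) = -543943*(-73696 + (14 + 165649 + 1628)) = -543943*(-73696 + 167291) = -543943*93595 = -50910345085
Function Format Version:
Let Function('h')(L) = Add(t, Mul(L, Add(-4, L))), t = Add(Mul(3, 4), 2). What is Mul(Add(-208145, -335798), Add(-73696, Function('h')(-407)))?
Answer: -50910345085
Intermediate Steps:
t = 14 (t = Add(12, 2) = 14)
Function('h')(L) = Add(14, Mul(L, Add(-4, L)))
Mul(Add(-208145, -335798), Add(-73696, Function('h')(-407))) = Mul(Add(-208145, -335798), Add(-73696, Add(14, Pow(-407, 2), Mul(-4, -407)))) = Mul(-543943, Add(-73696, Add(14, 165649, 1628))) = Mul(-543943, Add(-73696, 167291)) = Mul(-543943, 93595) = -50910345085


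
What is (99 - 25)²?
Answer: 5476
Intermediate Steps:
(99 - 25)² = 74² = 5476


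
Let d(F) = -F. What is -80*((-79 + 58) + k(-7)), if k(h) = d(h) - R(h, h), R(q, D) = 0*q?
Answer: 1120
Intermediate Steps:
R(q, D) = 0
k(h) = -h (k(h) = -h - 1*0 = -h + 0 = -h)
-80*((-79 + 58) + k(-7)) = -80*((-79 + 58) - 1*(-7)) = -80*(-21 + 7) = -80*(-14) = 1120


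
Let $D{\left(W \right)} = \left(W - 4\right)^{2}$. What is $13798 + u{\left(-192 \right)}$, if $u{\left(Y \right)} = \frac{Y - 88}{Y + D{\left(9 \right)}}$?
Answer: $\frac{2304546}{167} \approx 13800.0$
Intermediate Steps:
$D{\left(W \right)} = \left(-4 + W\right)^{2}$
$u{\left(Y \right)} = \frac{-88 + Y}{25 + Y}$ ($u{\left(Y \right)} = \frac{Y - 88}{Y + \left(-4 + 9\right)^{2}} = \frac{-88 + Y}{Y + 5^{2}} = \frac{-88 + Y}{Y + 25} = \frac{-88 + Y}{25 + Y}$)
$13798 + u{\left(-192 \right)} = 13798 + \frac{-88 - 192}{25 - 192} = 13798 + \frac{1}{-167} \left(-280\right) = 13798 - - \frac{280}{167} = 13798 + \frac{280}{167} = \frac{2304546}{167}$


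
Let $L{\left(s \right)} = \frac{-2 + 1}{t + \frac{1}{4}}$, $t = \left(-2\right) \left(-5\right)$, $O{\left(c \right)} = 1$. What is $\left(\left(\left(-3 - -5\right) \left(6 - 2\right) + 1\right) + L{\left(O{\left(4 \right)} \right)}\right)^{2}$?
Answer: $\frac{133225}{1681} \approx 79.253$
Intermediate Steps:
$t = 10$
$L{\left(s \right)} = - \frac{4}{41}$ ($L{\left(s \right)} = \frac{-2 + 1}{10 + \frac{1}{4}} = - \frac{1}{10 + \frac{1}{4}} = - \frac{1}{\frac{41}{4}} = \left(-1\right) \frac{4}{41} = - \frac{4}{41}$)
$\left(\left(\left(-3 - -5\right) \left(6 - 2\right) + 1\right) + L{\left(O{\left(4 \right)} \right)}\right)^{2} = \left(\left(\left(-3 - -5\right) \left(6 - 2\right) + 1\right) - \frac{4}{41}\right)^{2} = \left(\left(\left(-3 + 5\right) 4 + 1\right) - \frac{4}{41}\right)^{2} = \left(\left(2 \cdot 4 + 1\right) - \frac{4}{41}\right)^{2} = \left(\left(8 + 1\right) - \frac{4}{41}\right)^{2} = \left(9 - \frac{4}{41}\right)^{2} = \left(\frac{365}{41}\right)^{2} = \frac{133225}{1681}$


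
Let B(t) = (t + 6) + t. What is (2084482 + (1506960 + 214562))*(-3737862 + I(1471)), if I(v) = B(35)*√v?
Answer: -14226317723448 + 289256304*√1471 ≈ -1.4215e+13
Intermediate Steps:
B(t) = 6 + 2*t (B(t) = (6 + t) + t = 6 + 2*t)
I(v) = 76*√v (I(v) = (6 + 2*35)*√v = (6 + 70)*√v = 76*√v)
(2084482 + (1506960 + 214562))*(-3737862 + I(1471)) = (2084482 + (1506960 + 214562))*(-3737862 + 76*√1471) = (2084482 + 1721522)*(-3737862 + 76*√1471) = 3806004*(-3737862 + 76*√1471) = -14226317723448 + 289256304*√1471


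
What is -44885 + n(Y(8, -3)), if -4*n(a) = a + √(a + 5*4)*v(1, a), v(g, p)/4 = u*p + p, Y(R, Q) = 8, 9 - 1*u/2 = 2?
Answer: -44887 - 240*√7 ≈ -45522.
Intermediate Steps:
u = 14 (u = 18 - 2*2 = 18 - 4 = 14)
v(g, p) = 60*p (v(g, p) = 4*(14*p + p) = 4*(15*p) = 60*p)
n(a) = -a/4 - 15*a*√(20 + a) (n(a) = -(a + √(a + 5*4)*(60*a))/4 = -(a + √(a + 20)*(60*a))/4 = -(a + √(20 + a)*(60*a))/4 = -(a + 60*a*√(20 + a))/4 = -a/4 - 15*a*√(20 + a))
-44885 + n(Y(8, -3)) = -44885 + (¼)*8*(-1 - 60*√(20 + 8)) = -44885 + (¼)*8*(-1 - 120*√7) = -44885 + (-2 - 240*√7) = -44887 - 240*√7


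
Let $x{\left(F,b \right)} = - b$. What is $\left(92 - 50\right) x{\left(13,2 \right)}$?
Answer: $-84$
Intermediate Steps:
$\left(92 - 50\right) x{\left(13,2 \right)} = \left(92 - 50\right) \left(\left(-1\right) 2\right) = 42 \left(-2\right) = -84$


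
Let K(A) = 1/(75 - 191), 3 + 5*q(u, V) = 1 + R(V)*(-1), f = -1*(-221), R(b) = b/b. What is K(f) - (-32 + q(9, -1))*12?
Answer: 226891/580 ≈ 391.19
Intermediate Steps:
R(b) = 1
f = 221
q(u, V) = -3/5 (q(u, V) = -3/5 + (1 + 1*(-1))/5 = -3/5 + (1 - 1)/5 = -3/5 + (1/5)*0 = -3/5 + 0 = -3/5)
K(A) = -1/116 (K(A) = 1/(-116) = -1/116)
K(f) - (-32 + q(9, -1))*12 = -1/116 - (-32 - 3/5)*12 = -1/116 - (-163)*12/5 = -1/116 - 1*(-1956/5) = -1/116 + 1956/5 = 226891/580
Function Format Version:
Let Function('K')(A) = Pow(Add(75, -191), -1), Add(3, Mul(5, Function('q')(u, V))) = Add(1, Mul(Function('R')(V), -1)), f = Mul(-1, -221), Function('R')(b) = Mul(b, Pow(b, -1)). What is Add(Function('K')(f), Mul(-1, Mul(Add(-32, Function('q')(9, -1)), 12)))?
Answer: Rational(226891, 580) ≈ 391.19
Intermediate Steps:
Function('R')(b) = 1
f = 221
Function('q')(u, V) = Rational(-3, 5) (Function('q')(u, V) = Add(Rational(-3, 5), Mul(Rational(1, 5), Add(1, Mul(1, -1)))) = Add(Rational(-3, 5), Mul(Rational(1, 5), Add(1, -1))) = Add(Rational(-3, 5), Mul(Rational(1, 5), 0)) = Add(Rational(-3, 5), 0) = Rational(-3, 5))
Function('K')(A) = Rational(-1, 116) (Function('K')(A) = Pow(-116, -1) = Rational(-1, 116))
Add(Function('K')(f), Mul(-1, Mul(Add(-32, Function('q')(9, -1)), 12))) = Add(Rational(-1, 116), Mul(-1, Mul(Add(-32, Rational(-3, 5)), 12))) = Add(Rational(-1, 116), Mul(-1, Mul(Rational(-163, 5), 12))) = Add(Rational(-1, 116), Mul(-1, Rational(-1956, 5))) = Add(Rational(-1, 116), Rational(1956, 5)) = Rational(226891, 580)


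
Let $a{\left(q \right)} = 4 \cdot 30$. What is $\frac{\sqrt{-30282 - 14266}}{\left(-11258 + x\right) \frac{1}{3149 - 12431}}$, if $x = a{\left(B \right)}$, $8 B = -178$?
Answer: $\frac{9282 i \sqrt{11137}}{5569} \approx 175.89 i$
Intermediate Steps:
$B = - \frac{89}{4}$ ($B = \frac{1}{8} \left(-178\right) = - \frac{89}{4} \approx -22.25$)
$a{\left(q \right)} = 120$
$x = 120$
$\frac{\sqrt{-30282 - 14266}}{\left(-11258 + x\right) \frac{1}{3149 - 12431}} = \frac{\sqrt{-30282 - 14266}}{\left(-11258 + 120\right) \frac{1}{3149 - 12431}} = \frac{\sqrt{-44548}}{\left(-11138\right) \frac{1}{-9282}} = \frac{2 i \sqrt{11137}}{\left(-11138\right) \left(- \frac{1}{9282}\right)} = \frac{2 i \sqrt{11137}}{\frac{5569}{4641}} = 2 i \sqrt{11137} \cdot \frac{4641}{5569} = \frac{9282 i \sqrt{11137}}{5569}$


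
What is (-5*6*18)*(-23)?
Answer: 12420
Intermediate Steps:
(-5*6*18)*(-23) = -30*18*(-23) = -540*(-23) = 12420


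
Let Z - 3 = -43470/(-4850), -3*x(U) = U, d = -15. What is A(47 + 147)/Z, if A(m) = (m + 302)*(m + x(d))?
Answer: 23935720/2901 ≈ 8250.8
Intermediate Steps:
x(U) = -U/3
A(m) = (5 + m)*(302 + m) (A(m) = (m + 302)*(m - ⅓*(-15)) = (302 + m)*(m + 5) = (302 + m)*(5 + m) = (5 + m)*(302 + m))
Z = 5802/485 (Z = 3 - 43470/(-4850) = 3 - 43470*(-1/4850) = 3 + 4347/485 = 5802/485 ≈ 11.963)
A(47 + 147)/Z = (1510 + (47 + 147)² + 307*(47 + 147))/(5802/485) = (1510 + 194² + 307*194)*(485/5802) = (1510 + 37636 + 59558)*(485/5802) = 98704*(485/5802) = 23935720/2901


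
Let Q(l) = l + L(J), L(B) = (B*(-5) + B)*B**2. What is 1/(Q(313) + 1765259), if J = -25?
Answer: 1/1828072 ≈ 5.4702e-7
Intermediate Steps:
L(B) = -4*B**3 (L(B) = (-5*B + B)*B**2 = (-4*B)*B**2 = -4*B**3)
Q(l) = 62500 + l (Q(l) = l - 4*(-25)**3 = l - 4*(-15625) = l + 62500 = 62500 + l)
1/(Q(313) + 1765259) = 1/((62500 + 313) + 1765259) = 1/(62813 + 1765259) = 1/1828072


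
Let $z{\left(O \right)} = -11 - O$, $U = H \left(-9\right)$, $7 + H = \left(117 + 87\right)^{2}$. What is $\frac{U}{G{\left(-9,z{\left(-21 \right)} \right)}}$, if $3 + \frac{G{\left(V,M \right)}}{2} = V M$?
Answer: $\frac{124827}{62} \approx 2013.3$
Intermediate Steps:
$H = 41609$ ($H = -7 + \left(117 + 87\right)^{2} = -7 + 204^{2} = -7 + 41616 = 41609$)
$U = -374481$ ($U = 41609 \left(-9\right) = -374481$)
$G{\left(V,M \right)} = -6 + 2 M V$ ($G{\left(V,M \right)} = -6 + 2 V M = -6 + 2 M V$)
$\frac{U}{G{\left(-9,z{\left(-21 \right)} \right)}} = - \frac{374481}{-6 + 2 \left(-11 - -21\right) \left(-9\right)} = - \frac{374481}{-6 + 2 \left(-11 + 21\right) \left(-9\right)} = - \frac{374481}{-6 + 2 \cdot 10 \left(-9\right)} = - \frac{374481}{-6 - 180} = - \frac{374481}{-186} = \left(-374481\right) \left(- \frac{1}{186}\right) = \frac{124827}{62}$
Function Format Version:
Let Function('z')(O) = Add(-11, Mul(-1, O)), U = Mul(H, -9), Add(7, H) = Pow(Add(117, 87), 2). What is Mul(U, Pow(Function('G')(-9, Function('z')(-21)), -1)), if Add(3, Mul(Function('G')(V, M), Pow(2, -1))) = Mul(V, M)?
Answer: Rational(124827, 62) ≈ 2013.3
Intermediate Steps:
H = 41609 (H = Add(-7, Pow(Add(117, 87), 2)) = Add(-7, Pow(204, 2)) = Add(-7, 41616) = 41609)
U = -374481 (U = Mul(41609, -9) = -374481)
Function('G')(V, M) = Add(-6, Mul(2, M, V)) (Function('G')(V, M) = Add(-6, Mul(2, Mul(V, M))) = Add(-6, Mul(2, Mul(M, V))) = Add(-6, Mul(2, M, V)))
Mul(U, Pow(Function('G')(-9, Function('z')(-21)), -1)) = Mul(-374481, Pow(Add(-6, Mul(2, Add(-11, Mul(-1, -21)), -9)), -1)) = Mul(-374481, Pow(Add(-6, Mul(2, Add(-11, 21), -9)), -1)) = Mul(-374481, Pow(Add(-6, Mul(2, 10, -9)), -1)) = Mul(-374481, Pow(Add(-6, -180), -1)) = Mul(-374481, Pow(-186, -1)) = Mul(-374481, Rational(-1, 186)) = Rational(124827, 62)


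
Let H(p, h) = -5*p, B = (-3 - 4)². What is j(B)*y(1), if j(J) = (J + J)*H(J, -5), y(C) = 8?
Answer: -192080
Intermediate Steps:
B = 49 (B = (-7)² = 49)
j(J) = -10*J² (j(J) = (J + J)*(-5*J) = (2*J)*(-5*J) = -10*J²)
j(B)*y(1) = -10*49²*8 = -10*2401*8 = -24010*8 = -192080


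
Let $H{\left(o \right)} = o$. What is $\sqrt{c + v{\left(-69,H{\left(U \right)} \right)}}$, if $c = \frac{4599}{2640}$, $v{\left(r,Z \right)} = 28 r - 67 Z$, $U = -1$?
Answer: $\frac{i \sqrt{90181685}}{220} \approx 43.165 i$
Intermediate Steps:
$v{\left(r,Z \right)} = - 67 Z + 28 r$
$c = \frac{1533}{880}$ ($c = 4599 \cdot \frac{1}{2640} = \frac{1533}{880} \approx 1.742$)
$\sqrt{c + v{\left(-69,H{\left(U \right)} \right)}} = \sqrt{\frac{1533}{880} + \left(\left(-67\right) \left(-1\right) + 28 \left(-69\right)\right)} = \sqrt{\frac{1533}{880} + \left(67 - 1932\right)} = \sqrt{\frac{1533}{880} - 1865} = \sqrt{- \frac{1639667}{880}} = \frac{i \sqrt{90181685}}{220}$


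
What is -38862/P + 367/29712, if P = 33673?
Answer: -1142309753/1000492176 ≈ -1.1417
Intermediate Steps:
-38862/P + 367/29712 = -38862/33673 + 367/29712 = -1142309753/1000492176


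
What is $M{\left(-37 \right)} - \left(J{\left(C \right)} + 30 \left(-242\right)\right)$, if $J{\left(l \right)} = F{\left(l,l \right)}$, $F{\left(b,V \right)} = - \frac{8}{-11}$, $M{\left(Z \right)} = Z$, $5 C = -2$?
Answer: $\frac{79445}{11} \approx 7222.3$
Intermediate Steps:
$C = - \frac{2}{5}$ ($C = \frac{1}{5} \left(-2\right) = - \frac{2}{5} \approx -0.4$)
$F{\left(b,V \right)} = \frac{8}{11}$ ($F{\left(b,V \right)} = \left(-8\right) \left(- \frac{1}{11}\right) = \frac{8}{11}$)
$J{\left(l \right)} = \frac{8}{11}$
$M{\left(-37 \right)} - \left(J{\left(C \right)} + 30 \left(-242\right)\right) = -37 - \left(\frac{8}{11} + 30 \left(-242\right)\right) = -37 - \left(\frac{8}{11} - 7260\right) = -37 - - \frac{79852}{11} = -37 + \frac{79852}{11} = \frac{79445}{11}$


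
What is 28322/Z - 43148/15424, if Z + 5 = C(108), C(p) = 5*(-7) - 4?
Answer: -27421065/42416 ≈ -646.48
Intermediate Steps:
C(p) = -39 (C(p) = -35 - 4 = -39)
Z = -44 (Z = -5 - 39 = -44)
28322/Z - 43148/15424 = 28322/(-44) - 43148/15424 = 28322*(-1/44) - 43148*1/15424 = -14161/22 - 10787/3856 = -27421065/42416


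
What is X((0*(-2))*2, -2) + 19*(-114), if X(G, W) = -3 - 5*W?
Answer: -2159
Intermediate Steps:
X((0*(-2))*2, -2) + 19*(-114) = (-3 - 5*(-2)) + 19*(-114) = (-3 + 10) - 2166 = 7 - 2166 = -2159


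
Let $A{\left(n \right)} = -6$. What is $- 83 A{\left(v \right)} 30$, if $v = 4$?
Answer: $14940$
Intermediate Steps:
$- 83 A{\left(v \right)} 30 = \left(-83\right) \left(-6\right) 30 = 498 \cdot 30 = 14940$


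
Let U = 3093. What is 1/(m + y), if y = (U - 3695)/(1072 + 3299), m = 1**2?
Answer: 4371/3769 ≈ 1.1597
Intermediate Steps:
m = 1
y = -602/4371 (y = (3093 - 3695)/(1072 + 3299) = -602/4371 ≈ -0.13773)
1/(m + y) = 1/(1 - 602/4371) = 1/(3769/4371) = 4371/3769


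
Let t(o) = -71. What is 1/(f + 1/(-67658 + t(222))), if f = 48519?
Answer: 67729/3286143350 ≈ 2.0610e-5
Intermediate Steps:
1/(f + 1/(-67658 + t(222))) = 1/(48519 + 1/(-67658 - 71)) = 1/(48519 + 1/(-67729)) = 1/(48519 - 1/67729) = 1/(3286143350/67729) = 67729/3286143350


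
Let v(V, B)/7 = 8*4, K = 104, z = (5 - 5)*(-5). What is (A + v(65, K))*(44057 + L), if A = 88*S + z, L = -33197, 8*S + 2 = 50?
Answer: 8166720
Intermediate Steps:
S = 6 (S = -¼ + (⅛)*50 = -¼ + 25/4 = 6)
z = 0 (z = 0*(-5) = 0)
A = 528 (A = 88*6 + 0 = 528 + 0 = 528)
v(V, B) = 224 (v(V, B) = 7*(8*4) = 7*32 = 224)
(A + v(65, K))*(44057 + L) = (528 + 224)*(44057 - 33197) = 752*10860 = 8166720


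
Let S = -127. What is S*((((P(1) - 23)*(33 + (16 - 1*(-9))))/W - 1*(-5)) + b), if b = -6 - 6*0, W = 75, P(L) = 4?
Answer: 149479/75 ≈ 1993.1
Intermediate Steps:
b = -6 (b = -6 + 0 = -6)
S*((((P(1) - 23)*(33 + (16 - 1*(-9))))/W - 1*(-5)) + b) = -127*((((4 - 23)*(33 + (16 - 1*(-9))))/75 - 1*(-5)) - 6) = -127*((-19*(33 + (16 + 9))*(1/75) + 5) - 6) = -127*((-19*(33 + 25)*(1/75) + 5) - 6) = -127*((-19*58*(1/75) + 5) - 6) = -127*((-1102*1/75 + 5) - 6) = -127*((-1102/75 + 5) - 6) = -127*(-727/75 - 6) = -127*(-1177/75) = 149479/75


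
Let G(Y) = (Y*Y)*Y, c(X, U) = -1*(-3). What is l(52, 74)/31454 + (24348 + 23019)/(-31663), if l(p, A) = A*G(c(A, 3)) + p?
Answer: -712486234/497964001 ≈ -1.4308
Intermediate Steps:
c(X, U) = 3
G(Y) = Y**3 (G(Y) = Y**2*Y = Y**3)
l(p, A) = p + 27*A (l(p, A) = A*3**3 + p = A*27 + p = 27*A + p = p + 27*A)
l(52, 74)/31454 + (24348 + 23019)/(-31663) = (52 + 27*74)/31454 + (24348 + 23019)/(-31663) = (52 + 1998)*(1/31454) + 47367*(-1/31663) = 2050*(1/31454) - 47367/31663 = 1025/15727 - 47367/31663 = -712486234/497964001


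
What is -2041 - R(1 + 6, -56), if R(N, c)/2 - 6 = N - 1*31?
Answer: -2005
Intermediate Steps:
R(N, c) = -50 + 2*N (R(N, c) = 12 + 2*(N - 1*31) = 12 + 2*(N - 31) = 12 + 2*(-31 + N) = 12 + (-62 + 2*N) = -50 + 2*N)
-2041 - R(1 + 6, -56) = -2041 - (-50 + 2*(1 + 6)) = -2041 - (-50 + 2*7) = -2041 - (-50 + 14) = -2041 - 1*(-36) = -2041 + 36 = -2005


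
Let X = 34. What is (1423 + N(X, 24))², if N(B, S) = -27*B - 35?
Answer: 220900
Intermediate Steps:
N(B, S) = -35 - 27*B
(1423 + N(X, 24))² = (1423 + (-35 - 27*34))² = (1423 + (-35 - 918))² = (1423 - 953)² = 470² = 220900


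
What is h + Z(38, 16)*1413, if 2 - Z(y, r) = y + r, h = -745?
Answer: -74221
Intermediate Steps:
Z(y, r) = 2 - r - y (Z(y, r) = 2 - (y + r) = 2 - (r + y) = 2 + (-r - y) = 2 - r - y)
h + Z(38, 16)*1413 = -745 + (2 - 1*16 - 1*38)*1413 = -745 + (2 - 16 - 38)*1413 = -745 - 52*1413 = -745 - 73476 = -74221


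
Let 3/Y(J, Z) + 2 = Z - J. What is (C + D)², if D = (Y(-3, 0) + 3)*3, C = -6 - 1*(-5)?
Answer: 289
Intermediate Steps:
Y(J, Z) = 3/(-2 + Z - J) (Y(J, Z) = 3/(-2 + (Z - J)) = 3/(-2 + Z - J))
C = -1 (C = -6 + 5 = -1)
D = 18 (D = (-3/(2 - 3 - 1*0) + 3)*3 = (-3/(2 - 3 + 0) + 3)*3 = (-3/(-1) + 3)*3 = (-3*(-1) + 3)*3 = (3 + 3)*3 = 6*3 = 18)
(C + D)² = (-1 + 18)² = 17² = 289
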